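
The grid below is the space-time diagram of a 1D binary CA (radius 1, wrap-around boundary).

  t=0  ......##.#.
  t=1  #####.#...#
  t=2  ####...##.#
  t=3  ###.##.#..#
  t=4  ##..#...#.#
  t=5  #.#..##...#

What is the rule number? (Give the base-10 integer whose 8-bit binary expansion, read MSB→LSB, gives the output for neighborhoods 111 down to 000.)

153

  [7] ### => #  t=1,i=0
  [6] ##. => .  t=0,i=7
  [5] #.# => .  t=0,i=8
  [4] #.. => #  t=0,i=10
  [3] .## => #  t=0,i=6
  [2] .#. => .  t=0,i=9
  [1] ..# => .  t=0,i=5
  [0] ... => #  t=0,i=0
  bits 10011001 = 153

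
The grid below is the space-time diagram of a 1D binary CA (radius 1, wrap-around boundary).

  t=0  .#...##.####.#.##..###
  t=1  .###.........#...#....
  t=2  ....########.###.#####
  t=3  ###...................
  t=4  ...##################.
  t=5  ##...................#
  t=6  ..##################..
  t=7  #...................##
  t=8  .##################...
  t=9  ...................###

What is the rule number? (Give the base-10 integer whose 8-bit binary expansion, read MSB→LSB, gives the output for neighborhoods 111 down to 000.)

  nb ###: next=.  (t=0,i=9, bit7=0)
  nb ##.: next=.  (t=0,i=6, bit6=0)
  nb #.#: next=.  (t=0,i=0, bit5=0)
  nb #..: next=#  (t=0,i=2, bit4=1)
  nb .##: next=.  (t=0,i=5, bit3=0)
  nb .#.: next=#  (t=0,i=1, bit2=1)
  nb ..#: next=.  (t=0,i=4, bit1=0)
  nb ...: next=#  (t=0,i=3, bit0=1)
  bits 00010101 = 21

21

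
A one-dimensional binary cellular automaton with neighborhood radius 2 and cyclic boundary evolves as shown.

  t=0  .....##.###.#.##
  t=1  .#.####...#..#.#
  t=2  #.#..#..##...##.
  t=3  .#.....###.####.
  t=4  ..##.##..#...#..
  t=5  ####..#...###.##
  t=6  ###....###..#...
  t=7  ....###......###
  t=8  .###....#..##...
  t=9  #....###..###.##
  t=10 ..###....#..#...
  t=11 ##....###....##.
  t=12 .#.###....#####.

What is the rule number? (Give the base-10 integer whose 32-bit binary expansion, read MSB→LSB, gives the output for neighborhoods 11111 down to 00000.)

3758833006

  #####|#  b31=1 t=5,i=0
  ####.|#  b30=1 t=1,i=5
  ###.#|#  b29=1 t=0,i=10
  ###..|.  b28=0 t=1,i=6
  ##.##|.  b27=0 t=0,i=7
  ##.#.|.  b26=0 t=0,i=11
  ##..#|.  b25=0 t=3,i=15
  ##...|.  b24=0 t=0,i=0
  #.###|.  b23=0 t=0,i=8
  #.##.|.  b22=0 t=0,i=14
  #.#.#|.  b21=0 t=0,i=12
  #.#..|.  b20=0 t=2,i=2
  #..##|#  b19=1 t=2,i=7
  #..#.|.  b18=0 t=1,i=12
  #...#|#  b17=1 t=1,i=8
  #....|#  b16=1 t=0,i=1
  .####|.  b15=0 t=1,i=4
  .###.|.  b14=0 t=0,i=9
  .##.#|#  b13=1 t=0,i=6
  .##..|#  b12=1 t=0,i=15
  .#.##|#  b11=1 t=0,i=13
  .#.#.|#  b10=1 t=1,i=0
  .#..#|.  b9=0 t=1,i=11
  .#...|#  b8=1 t=3,i=2
  ..###|.  b7=0 t=3,i=7
  ..##.|#  b6=1 t=0,i=5
  ..#.#|#  b5=1 t=1,i=13
  ..#..|.  b4=0 t=1,i=10
  ...##|#  b3=1 t=0,i=4
  ...#.|#  b2=1 t=1,i=9
  ....#|#  b1=1 t=0,i=3
  .....|.  b0=0 t=0,i=2
  bits 11100000000010110011110101101110 = 3758833006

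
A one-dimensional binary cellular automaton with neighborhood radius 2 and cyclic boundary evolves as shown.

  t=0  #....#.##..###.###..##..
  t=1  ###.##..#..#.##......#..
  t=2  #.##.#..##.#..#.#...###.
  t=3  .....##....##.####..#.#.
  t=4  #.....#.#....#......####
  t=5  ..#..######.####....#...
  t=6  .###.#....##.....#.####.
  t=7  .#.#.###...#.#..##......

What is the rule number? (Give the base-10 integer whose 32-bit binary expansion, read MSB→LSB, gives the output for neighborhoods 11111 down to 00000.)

  nb #####: next=.  (t=4,i=22, bit31=0)
  nb ####.: next=.  (t=3,i=16, bit30=0)
  nb ###.#: next=#  (t=0,i=13, bit29=1)
  nb ###..: next=.  (t=0,i=17, bit28=0)
  nb ##.##: next=#  (t=0,i=14, bit27=1)
  nb ##.#.: next=.  (t=2,i=4, bit26=0)
  nb ##..#: next=.  (t=0,i=9, bit25=0)
  nb ##...: next=.  (t=1,i=15, bit24=0)
  nb #.###: next=.  (t=0,i=15, bit23=0)
  nb #.##.: next=.  (t=0,i=7, bit22=0)
  nb #.#.#: next=.  (t=2,i=0, bit21=0)
  nb #.#..: next=#  (t=2,i=5, bit20=1)
  nb #..##: next=.  (t=0,i=10, bit19=0)
  nb #..#.: next=.  (t=0,i=23, bit18=0)
  nb #...#: next=.  (t=2,i=18, bit17=0)
  nb #....: next=#  (t=0,i=2, bit16=1)
  nb .####: next=.  (t=3,i=15, bit15=0)
  nb .###.: next=.  (t=0,i=12, bit14=0)
  nb .##.#: next=.  (t=2,i=3, bit13=0)
  nb .##..: next=#  (t=0,i=8, bit12=1)
  nb .#.##: next=.  (t=0,i=6, bit11=0)
  nb .#.#.: next=#  (t=2,i=15, bit10=1)
  nb .#..#: next=#  (t=1,i=9, bit9=1)
  nb .#...: next=#  (t=0,i=1, bit8=1)
  nb ..###: next=#  (t=0,i=11, bit7=1)
  nb ..##.: next=.  (t=0,i=20, bit6=0)
  nb ..#.#: next=#  (t=0,i=5, bit5=1)
  nb ..#..: next=#  (t=0,i=0, bit4=1)
  nb ...##: next=.  (t=2,i=19, bit3=0)
  nb ...#.: next=#  (t=0,i=4, bit2=1)
  nb ....#: next=.  (t=0,i=3, bit1=0)
  nb .....: next=.  (t=1,i=17, bit0=0)
  bits 00101000000100010001011110110100 = 672208820

672208820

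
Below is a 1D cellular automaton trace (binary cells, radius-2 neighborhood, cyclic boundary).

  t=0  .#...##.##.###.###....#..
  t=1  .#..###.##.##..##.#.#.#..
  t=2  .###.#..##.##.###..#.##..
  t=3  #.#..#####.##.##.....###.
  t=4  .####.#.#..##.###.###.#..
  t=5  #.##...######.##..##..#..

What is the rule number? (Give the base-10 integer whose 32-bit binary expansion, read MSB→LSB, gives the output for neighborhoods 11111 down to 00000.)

  ##### -> .   bit 31 = 0  t=3,i=7
  ####. -> #   bit 30 = 1  t=3,i=8
  ###.# -> .   bit 29 = 0  t=0,i=13
  ###.. -> .   bit 28 = 0  t=0,i=17
  ##.## -> .   bit 27 = 0  t=0,i=7
  ##.#. -> .   bit 26 = 0  t=1,i=17
  ##..# -> .   bit 25 = 0  t=1,i=13
  ##... -> #   bit 24 = 1  t=0,i=18
  #.### -> #   bit 23 = 1  t=0,i=11
  #.##. -> #   bit 22 = 1  t=0,i=8
  #.#.# -> .   bit 21 = 0  t=1,i=18
  #.#.. -> #   bit 20 = 1  t=1,i=22
  #..## -> #   bit 19 = 1  t=1,i=3
  #..#. -> .   bit 18 = 0  t=2,i=18
  #...# -> .   bit 17 = 0  t=0,i=3
  #.... -> .   bit 16 = 0  t=0,i=19
  .#### -> #   bit 15 = 1  t=3,i=6
  .###. -> #   bit 14 = 1  t=0,i=12
  .##.# -> #   bit 13 = 1  t=0,i=6
  .##.. -> #   bit 12 = 1  t=1,i=12
  .#.## -> .   bit 11 = 0  t=2,i=20
  .#.#. -> #   bit 10 = 1  t=1,i=19
  .#..# -> #   bit 9 = 1  t=1,i=2
  .#... -> .   bit 8 = 0  t=0,i=2
  ..### -> .   bit 7 = 0  t=1,i=4
  ..##. -> #   bit 6 = 1  t=0,i=5
  ..#.# -> .   bit 5 = 0  t=2,i=19
  ..#.. -> #   bit 4 = 1  t=0,i=1
  ...## -> #   bit 3 = 1  t=0,i=4
  ...#. -> .   bit 2 = 0  t=0,i=0
  ....# -> #   bit 1 = 1  t=0,i=20
  ..... -> #   bit 0 = 1  t=3,i=18
  bits 01000001110110001111011001011011 = 1104737883

1104737883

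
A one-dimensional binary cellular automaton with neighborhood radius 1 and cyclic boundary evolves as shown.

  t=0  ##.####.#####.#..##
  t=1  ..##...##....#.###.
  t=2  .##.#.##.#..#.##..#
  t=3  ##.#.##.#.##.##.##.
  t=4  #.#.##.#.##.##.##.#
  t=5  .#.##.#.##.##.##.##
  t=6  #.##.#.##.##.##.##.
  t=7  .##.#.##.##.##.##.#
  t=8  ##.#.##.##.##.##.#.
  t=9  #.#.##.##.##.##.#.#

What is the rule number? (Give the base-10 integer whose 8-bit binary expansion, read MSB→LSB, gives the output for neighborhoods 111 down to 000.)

  ###|.  b7=0 t=0,i=0
  ##.|.  b6=0 t=0,i=1
  #.#|#  b5=1 t=0,i=2
  #..|#  b4=1 t=0,i=15
  .##|#  b3=1 t=0,i=3
  .#.|.  b2=0 t=0,i=14
  ..#|#  b1=1 t=0,i=16
  ...|.  b0=0 t=1,i=0
  bits 00111010 = 58

58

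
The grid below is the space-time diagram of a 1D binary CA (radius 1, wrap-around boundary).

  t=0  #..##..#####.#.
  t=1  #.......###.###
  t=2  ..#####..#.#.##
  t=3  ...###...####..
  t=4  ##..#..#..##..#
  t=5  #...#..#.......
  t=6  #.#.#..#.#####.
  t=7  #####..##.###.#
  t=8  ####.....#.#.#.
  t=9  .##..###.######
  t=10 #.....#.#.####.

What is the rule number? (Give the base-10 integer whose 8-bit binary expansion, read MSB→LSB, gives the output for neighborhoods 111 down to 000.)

  ### -> #   bit 7 = 1  t=0,i=8
  ##. -> .   bit 6 = 0  t=0,i=4
  #.# -> #   bit 5 = 1  t=0,i=12
  #.. -> .   bit 4 = 0  t=0,i=1
  .## -> .   bit 3 = 0  t=0,i=3
  .#. -> #   bit 2 = 1  t=0,i=0
  ..# -> .   bit 1 = 0  t=0,i=2
  ... -> #   bit 0 = 1  t=1,i=2
  bits 10100101 = 165

165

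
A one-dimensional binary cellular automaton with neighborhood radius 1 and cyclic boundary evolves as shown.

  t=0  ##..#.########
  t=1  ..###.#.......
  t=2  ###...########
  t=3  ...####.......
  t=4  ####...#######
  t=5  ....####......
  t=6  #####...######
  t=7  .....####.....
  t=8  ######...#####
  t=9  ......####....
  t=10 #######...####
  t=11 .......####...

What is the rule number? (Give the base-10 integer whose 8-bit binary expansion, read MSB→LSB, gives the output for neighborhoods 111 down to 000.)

31

  ###|.  b7=0 t=0,i=0
  ##.|.  b6=0 t=0,i=1
  #.#|.  b5=0 t=0,i=5
  #..|#  b4=1 t=0,i=2
  .##|#  b3=1 t=0,i=6
  .#.|#  b2=1 t=0,i=4
  ..#|#  b1=1 t=0,i=3
  ...|#  b0=1 t=1,i=0
  bits 00011111 = 31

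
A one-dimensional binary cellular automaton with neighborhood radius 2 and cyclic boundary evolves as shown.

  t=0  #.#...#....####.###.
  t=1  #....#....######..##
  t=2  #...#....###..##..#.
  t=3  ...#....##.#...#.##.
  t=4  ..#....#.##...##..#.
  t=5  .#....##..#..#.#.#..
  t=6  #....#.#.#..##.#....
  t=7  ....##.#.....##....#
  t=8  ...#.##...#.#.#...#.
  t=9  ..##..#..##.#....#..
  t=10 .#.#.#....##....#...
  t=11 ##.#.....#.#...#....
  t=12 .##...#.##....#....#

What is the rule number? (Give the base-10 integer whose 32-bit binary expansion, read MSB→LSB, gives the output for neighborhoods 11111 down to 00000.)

2082779309

  #####|.  b31=0 t=1,i=12
  ####.|#  b30=1 t=0,i=13
  ###.#|#  b29=1 t=0,i=14
  ###..|#  b28=1 t=1,i=0
  ##.##|#  b27=1 t=0,i=15
  ##.#.|#  b26=1 t=0,i=19
  ##..#|.  b25=0 t=1,i=16
  ##...|.  b24=0 t=1,i=1
  #.###|.  b23=0 t=0,i=16
  #.##.|.  b22=0 t=3,i=17
  #.#.#|#  b21=1 t=0,i=0
  #.#..|.  b20=0 t=0,i=2
  #..##|.  b19=0 t=1,i=17
  #..#.|#  b18=1 t=2,i=17
  #...#|.  b17=0 t=0,i=4
  #....|.  b16=0 t=0,i=8
  .####|#  b15=1 t=0,i=12
  .###.|.  b14=0 t=0,i=17
  .##.#|#  b13=1 t=3,i=9
  .##..|#  b12=1 t=2,i=15
  .#.##|.  b11=0 t=3,i=16
  .#.#.|.  b10=0 t=0,i=1
  .#..#|.  b9=0 t=5,i=11
  .#...|.  b8=0 t=0,i=3
  ..###|#  b7=1 t=0,i=11
  ..##.|.  b6=0 t=2,i=14
  ..#.#|#  b5=1 t=2,i=18
  ..#..|.  b4=0 t=0,i=6
  ...##|#  b3=1 t=0,i=10
  ...#.|#  b2=1 t=0,i=5
  ....#|.  b1=0 t=0,i=9
  .....|#  b0=1 t=7,i=10
  bits 01111100001001001011000010101101 = 2082779309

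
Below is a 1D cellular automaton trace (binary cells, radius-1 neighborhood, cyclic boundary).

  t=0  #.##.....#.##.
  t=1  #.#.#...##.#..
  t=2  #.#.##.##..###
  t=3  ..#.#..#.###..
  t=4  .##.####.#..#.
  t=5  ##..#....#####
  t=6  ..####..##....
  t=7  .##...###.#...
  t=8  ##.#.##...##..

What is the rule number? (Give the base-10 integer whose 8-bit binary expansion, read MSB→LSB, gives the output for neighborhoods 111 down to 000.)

30

  ### -> .   bit 7 = 0  t=2,i=12
  ##. -> .   bit 6 = 0  t=0,i=3
  #.# -> .   bit 5 = 0  t=0,i=1
  #.. -> #   bit 4 = 1  t=0,i=4
  .## -> #   bit 3 = 1  t=0,i=2
  .#. -> #   bit 2 = 1  t=0,i=0
  ..# -> #   bit 1 = 1  t=0,i=8
  ... -> .   bit 0 = 0  t=0,i=5
  bits 00011110 = 30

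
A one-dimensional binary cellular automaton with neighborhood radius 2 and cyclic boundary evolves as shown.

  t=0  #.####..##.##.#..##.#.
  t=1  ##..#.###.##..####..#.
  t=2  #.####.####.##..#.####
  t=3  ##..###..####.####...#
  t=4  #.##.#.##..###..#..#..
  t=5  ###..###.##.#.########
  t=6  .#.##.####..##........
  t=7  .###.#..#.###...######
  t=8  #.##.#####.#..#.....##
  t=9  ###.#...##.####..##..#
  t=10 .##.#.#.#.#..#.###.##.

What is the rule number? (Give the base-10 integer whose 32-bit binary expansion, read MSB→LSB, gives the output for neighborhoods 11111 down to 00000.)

1786661491

  [31] ##### => .  t=2,i=20
  [30] ####. => #  t=0,i=4
  [29] ###.# => #  t=1,i=8
  [28] ###.. => .  t=0,i=5
  [27] ##.## => #  t=0,i=10
  [26] ##.#. => .  t=0,i=13
  [25] ##..# => #  t=0,i=6
  [24] ##... => .  t=3,i=18
  [23] #.### => .  t=0,i=2
  [22] #.##. => #  t=0,i=11
  [21] #.#.# => #  t=0,i=0
  [20] #.#.. => #  t=0,i=14
  [19] #..## => #  t=0,i=7
  [18] #..#. => #  t=1,i=3
  [17] #...# => #  t=3,i=19
  [16] #.... => .  t=6,i=15
  [15] .#### => .  t=0,i=3
  [14] .###. => #  t=1,i=7
  [13] .##.# => .  t=0,i=9
  [12] .##.. => .  t=1,i=1
  [11] .#.## => #  t=0,i=1
  [10] .#.#. => .  t=0,i=21
  [9] .#..# => #  t=0,i=15
  [8] .#... => .  t=8,i=15
  [7] ..### => .  t=1,i=14
  [6] ..##. => #  t=0,i=8
  [5] ..#.# => #  t=1,i=4
  [4] ..#.. => #  t=4,i=16
  [3] ...## => .  t=3,i=20
  [2] ...#. => .  t=6,i=0
  [1] ....# => #  t=6,i=21
  [0] ..... => #  t=6,i=16
  bits 01101010011111100100101001110011 = 1786661491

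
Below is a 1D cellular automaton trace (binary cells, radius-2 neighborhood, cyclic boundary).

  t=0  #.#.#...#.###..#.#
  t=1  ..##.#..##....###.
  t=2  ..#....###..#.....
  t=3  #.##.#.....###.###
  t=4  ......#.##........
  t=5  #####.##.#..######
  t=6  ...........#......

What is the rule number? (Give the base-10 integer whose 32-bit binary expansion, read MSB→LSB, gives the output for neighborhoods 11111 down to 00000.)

2891123

  [31] ##### => .  t=5,i=0
  [30] ####. => .  t=3,i=17
  [29] ###.# => .  t=3,i=0
  [28] ###.. => .  t=0,i=12
  [27] ##.## => .  t=3,i=1
  [26] ##.#. => .  t=0,i=1
  [25] ##..# => .  t=0,i=13
  [24] ##... => .  t=1,i=10
  [23] #.### => .  t=0,i=10
  [22] #.##. => .  t=0,i=17
  [21] #.#.# => #  t=0,i=2
  [20] #.#.. => .  t=0,i=4
  [19] #..## => #  t=1,i=7
  [18] #..#. => #  t=0,i=14
  [17] #...# => .  t=0,i=6
  [16] #.... => .  t=1,i=11
  [15] .#### => .  t=3,i=16
  [14] .###. => .  t=0,i=11
  [13] .##.# => .  t=0,i=0
  [12] .##.. => #  t=1,i=9
  [11] .#.## => #  t=0,i=9
  [10] .#.#. => #  t=0,i=3
  [9] .#..# => .  t=1,i=6
  [8] .#... => #  t=0,i=5
  [7] ..### => .  t=1,i=14
  [6] ..##. => #  t=1,i=2
  [5] ..#.# => #  t=0,i=8
  [4] ..#.. => #  t=2,i=2
  [3] ...## => .  t=1,i=1
  [2] ...#. => .  t=0,i=7
  [1] ....# => #  t=1,i=12
  [0] ..... => #  t=2,i=15
  bits 00000000001011000001110101110011 = 2891123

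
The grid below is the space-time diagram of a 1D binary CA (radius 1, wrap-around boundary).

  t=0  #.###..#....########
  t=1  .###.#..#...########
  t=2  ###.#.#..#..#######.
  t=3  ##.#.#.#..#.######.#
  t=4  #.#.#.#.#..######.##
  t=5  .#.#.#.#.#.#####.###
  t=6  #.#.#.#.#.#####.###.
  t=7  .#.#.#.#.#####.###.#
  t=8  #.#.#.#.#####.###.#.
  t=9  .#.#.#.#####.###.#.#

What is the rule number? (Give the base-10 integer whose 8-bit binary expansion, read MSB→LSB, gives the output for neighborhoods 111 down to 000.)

  [7] ### => #  t=0,i=3
  [6] ##. => .  t=0,i=0
  [5] #.# => #  t=0,i=1
  [4] #.. => #  t=0,i=5
  [3] .## => #  t=0,i=2
  [2] .#. => .  t=0,i=7
  [1] ..# => .  t=0,i=6
  [0] ... => .  t=0,i=9
  bits 10111000 = 184

184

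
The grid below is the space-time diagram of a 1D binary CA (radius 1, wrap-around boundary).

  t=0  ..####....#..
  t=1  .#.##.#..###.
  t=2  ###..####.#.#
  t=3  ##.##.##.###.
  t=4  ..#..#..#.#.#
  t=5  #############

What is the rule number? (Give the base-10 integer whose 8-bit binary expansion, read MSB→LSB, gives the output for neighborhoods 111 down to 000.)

  [7] ### => #  t=0,i=3
  [6] ##. => .  t=0,i=5
  [5] #.# => #  t=1,i=2
  [4] #.. => #  t=0,i=6
  [3] .## => .  t=0,i=2
  [2] .#. => #  t=0,i=10
  [1] ..# => #  t=0,i=1
  [0] ... => .  t=0,i=0
  bits 10110110 = 182

182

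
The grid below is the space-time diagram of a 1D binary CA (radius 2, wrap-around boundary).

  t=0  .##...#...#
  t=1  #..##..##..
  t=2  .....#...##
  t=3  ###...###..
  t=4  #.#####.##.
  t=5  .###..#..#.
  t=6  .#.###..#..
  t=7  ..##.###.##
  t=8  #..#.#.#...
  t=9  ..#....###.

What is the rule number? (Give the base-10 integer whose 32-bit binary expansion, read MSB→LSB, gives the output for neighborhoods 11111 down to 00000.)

  [31] ##### => .  t=4,i=4
  [30] ####. => .  t=4,i=5
  [29] ###.# => #  t=4,i=6
  [28] ###.. => #  t=3,i=2
  [27] ##.## => .  t=4,i=7
  [26] ##.#. => .  t=4,i=10
  [25] ##..# => #  t=1,i=5
  [24] ##... => #  t=0,i=3
  [23] #.### => #  t=4,i=2
  [22] #.##. => .  t=0,i=1
  [21] #.#.# => .  t=4,i=0
  [20] #.#.. => #  t=8,i=7
  [19] #..## => .  t=1,i=2
  [18] #..#. => #  t=1,i=10
  [17] #...# => #  t=0,i=4
  [16] #.... => #  t=2,i=1
  [15] .#### => #  t=4,i=3
  [14] .###. => .  t=3,i=1
  [13] .##.# => #  t=4,i=9
  [12] .##.. => .  t=0,i=2
  [11] .#.## => #  t=0,i=0
  [10] .#.#. => .  t=8,i=4
  [9] .#..# => .  t=1,i=1
  [8] .#... => #  t=0,i=7
  [7] ..### => #  t=3,i=0
  [6] ..##. => .  t=1,i=3
  [5] ..#.# => .  t=0,i=10
  [4] ..#.. => .  t=0,i=6
  [3] ...## => #  t=2,i=8
  [2] ...#. => .  t=0,i=5
  [1] ....# => .  t=2,i=3
  [0] ..... => #  t=2,i=2
  bits 00110011100101111010100110001001 = 865577353

865577353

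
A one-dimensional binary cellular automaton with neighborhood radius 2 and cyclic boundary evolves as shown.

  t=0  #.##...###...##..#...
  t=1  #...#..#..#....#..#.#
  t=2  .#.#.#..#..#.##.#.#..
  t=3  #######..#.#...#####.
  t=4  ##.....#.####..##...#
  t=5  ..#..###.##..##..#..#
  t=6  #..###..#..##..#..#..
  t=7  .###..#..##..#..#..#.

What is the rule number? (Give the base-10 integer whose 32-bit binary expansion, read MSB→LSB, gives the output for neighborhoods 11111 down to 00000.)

  ##### -> .   bit 31 = 0  t=3,i=2
  ####. -> .   bit 30 = 0  t=3,i=5
  ###.# -> .   bit 29 = 0  t=3,i=19
  ###.. -> .   bit 28 = 0  t=0,i=9
  ##.## -> #   bit 27 = 1  t=3,i=20
  ##.#. -> #   bit 26 = 1  t=2,i=15
  ##..# -> #   bit 25 = 1  t=0,i=15
  ##... -> #   bit 24 = 1  t=0,i=4
  #.### -> #   bit 23 = 1  t=3,i=0
  #.##. -> .   bit 22 = 0  t=0,i=2
  #.#.# -> #   bit 21 = 1  t=2,i=3
  #.#.. -> #   bit 20 = 1  t=2,i=5
  #..## -> #   bit 19 = 1  t=4,i=14
  #..#. -> .   bit 18 = 0  t=0,i=16
  #...# -> .   bit 17 = 0  t=0,i=5
  #.... -> .   bit 16 = 0  t=1,i=12
  .#### -> #   bit 15 = 1  t=3,i=1
  .###. -> .   bit 14 = 0  t=0,i=8
  .##.# -> .   bit 13 = 0  t=2,i=14
  .##.. -> .   bit 12 = 0  t=0,i=3
  .#.## -> .   bit 11 = 0  t=0,i=1
  .#.#. -> #   bit 10 = 1  t=2,i=2
  .#..# -> #   bit 9 = 1  t=1,i=5
  .#... -> #   bit 8 = 1  t=0,i=18
  ..### -> #   bit 7 = 1  t=0,i=7
  ..##. -> .   bit 6 = 0  t=0,i=13
  ..#.# -> #   bit 5 = 1  t=0,i=0
  ..#.. -> .   bit 4 = 0  t=0,i=17
  ...## -> .   bit 3 = 0  t=0,i=6
  ...#. -> #   bit 2 = 1  t=0,i=20
  ....# -> #   bit 1 = 1  t=1,i=13
  ..... -> .   bit 0 = 0  t=4,i=4
  bits 00001111101110001000011110100110 = 263751590

263751590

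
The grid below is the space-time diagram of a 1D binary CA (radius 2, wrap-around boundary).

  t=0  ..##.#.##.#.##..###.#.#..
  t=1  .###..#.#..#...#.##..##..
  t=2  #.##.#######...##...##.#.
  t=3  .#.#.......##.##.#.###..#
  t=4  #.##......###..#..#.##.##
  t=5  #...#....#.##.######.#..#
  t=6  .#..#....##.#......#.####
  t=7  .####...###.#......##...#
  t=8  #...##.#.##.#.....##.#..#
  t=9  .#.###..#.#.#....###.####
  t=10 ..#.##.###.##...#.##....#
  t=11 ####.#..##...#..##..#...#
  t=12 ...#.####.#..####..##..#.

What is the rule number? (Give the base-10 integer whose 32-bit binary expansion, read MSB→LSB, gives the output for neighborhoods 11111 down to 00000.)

  #####|.  b31=0 t=2,i=7
  ####.|.  b30=0 t=2,i=10
  ###.#|#  b29=1 t=0,i=18
  ###..|#  b28=1 t=1,i=3
  ##.##|.  b27=0 t=2,i=4
  ##.#.|.  b26=0 t=0,i=4
  ##..#|.  b25=0 t=0,i=14
  ##...|#  b24=1 t=1,i=23
  #.###|.  b23=0 t=2,i=5
  #.##.|.  b22=0 t=0,i=7
  #.#.#|.  b21=0 t=0,i=5
  #.#..|#  b20=1 t=0,i=22
  #..##|#  b19=1 t=0,i=15
  #..#.|#  b18=1 t=1,i=5
  #...#|.  b17=0 t=1,i=13
  #....|.  b16=0 t=0,i=24
  .####|.  b15=0 t=2,i=6
  .###.|#  b14=1 t=0,i=17
  .##.#|#  b13=1 t=0,i=3
  .##..|.  b12=0 t=0,i=13
  .#.##|#  b11=1 t=0,i=6
  .#.#.|#  b10=1 t=0,i=21
  .#..#|#  b9=1 t=1,i=9
  .#...|.  b8=0 t=0,i=23
  ..###|.  b7=0 t=0,i=16
  ..##.|#  b6=1 t=0,i=2
  ..#.#|#  b5=1 t=1,i=6
  ..#..|#  b4=1 t=1,i=11
  ...##|#  b3=1 t=0,i=1
  ...#.|.  b2=0 t=1,i=14
  ....#|.  b1=0 t=0,i=0
  .....|.  b0=0 t=3,i=6
  bits 00110001000111000110111001111000 = 823946872

823946872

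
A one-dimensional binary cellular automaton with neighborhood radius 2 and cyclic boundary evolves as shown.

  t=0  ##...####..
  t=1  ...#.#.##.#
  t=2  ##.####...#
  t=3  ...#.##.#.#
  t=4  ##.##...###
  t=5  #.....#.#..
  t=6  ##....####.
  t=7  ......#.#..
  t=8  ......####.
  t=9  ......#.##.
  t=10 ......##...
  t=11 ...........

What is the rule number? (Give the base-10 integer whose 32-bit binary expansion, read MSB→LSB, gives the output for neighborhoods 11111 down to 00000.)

  nb #####: next=.  (t=4,i=10, bit31=0)
  nb ####.: next=#  (t=0,i=7, bit30=1)
  nb ###.#: next=.  (t=2,i=1, bit29=0)
  nb ###..: next=#  (t=0,i=8, bit28=1)
  nb ##.##: next=.  (t=2,i=2, bit27=0)
  nb ##.#.: next=.  (t=1,i=9, bit26=0)
  nb ##..#: next=.  (t=0,i=9, bit25=0)
  nb ##...: next=.  (t=0,i=2, bit24=0)
  nb #.###: next=#  (t=2,i=3, bit23=1)
  nb #.##.: next=.  (t=1,i=7, bit22=0)
  nb #.#.#: next=#  (t=1,i=5, bit21=1)
  nb #.#..: next=#  (t=1,i=10, bit20=1)
  nb #..##: next=#  (t=0,i=10, bit19=1)
  nb #..#.: next=.  (t=5,i=10, bit18=0)
  nb #...#: next=#  (t=0,i=3, bit17=1)
  nb #....: next=.  (t=5,i=2, bit16=0)
  nb .####: next=.  (t=0,i=6, bit15=0)
  nb .###.: next=.  (t=2,i=0, bit14=0)
  nb .##.#: next=.  (t=1,i=8, bit13=0)
  nb .##..: next=.  (t=0,i=1, bit12=0)
  nb .#.##: next=#  (t=1,i=6, bit11=1)
  nb .#.#.: next=#  (t=1,i=4, bit10=1)
  nb .#..#: next=#  (t=5,i=9, bit9=1)
  nb .#...: next=#  (t=1,i=0, bit8=1)
  nb ..###: next=#  (t=0,i=5, bit7=1)
  nb ..##.: next=.  (t=0,i=0, bit6=0)
  nb ..#.#: next=#  (t=1,i=3, bit5=1)
  nb ..#..: next=#  (t=5,i=0, bit4=1)
  nb ...##: next=.  (t=0,i=4, bit3=0)
  nb ...#.: next=.  (t=1,i=2, bit2=0)
  nb ....#: next=.  (t=5,i=4, bit1=0)
  nb .....: next=.  (t=5,i=3, bit0=0)
  bits 01010000101110100000111110110000 = 1354370992

1354370992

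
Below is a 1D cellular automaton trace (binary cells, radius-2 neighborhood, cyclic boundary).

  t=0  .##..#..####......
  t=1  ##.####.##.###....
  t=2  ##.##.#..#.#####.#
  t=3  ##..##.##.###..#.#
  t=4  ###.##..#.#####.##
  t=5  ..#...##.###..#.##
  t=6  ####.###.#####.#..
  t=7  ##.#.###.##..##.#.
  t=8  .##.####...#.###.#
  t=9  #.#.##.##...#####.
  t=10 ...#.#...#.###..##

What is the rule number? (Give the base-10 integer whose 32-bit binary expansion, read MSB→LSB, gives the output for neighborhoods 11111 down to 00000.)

  nb #####: next=.  (t=2,i=13, bit31=0)
  nb ####.: next=.  (t=0,i=10, bit30=0)
  nb ###.#: next=#  (t=1,i=6, bit29=1)
  nb ###..: next=#  (t=0,i=11, bit28=1)
  nb ##.##: next=.  (t=1,i=2, bit27=0)
  nb ##.#.: next=#  (t=2,i=5, bit26=1)
  nb ##..#: next=#  (t=0,i=3, bit25=1)
  nb ##...: next=#  (t=0,i=12, bit24=1)
  nb #.###: next=#  (t=1,i=3, bit23=1)
  nb #.##.: next=.  (t=1,i=8, bit22=0)
  nb #.#.#: next=.  (t=7,i=3, bit21=0)
  nb #.#..: next=.  (t=2,i=6, bit20=0)
  nb #..##: next=.  (t=0,i=7, bit19=0)
  nb #..#.: next=#  (t=0,i=4, bit18=1)
  nb #...#: next=.  (t=5,i=4, bit17=0)
  nb #....: next=#  (t=0,i=13, bit16=1)
  nb .####: next=#  (t=0,i=9, bit15=1)
  nb .###.: next=#  (t=1,i=12, bit14=1)
  nb .##.#: next=#  (t=1,i=1, bit13=1)
  nb .##..: next=.  (t=0,i=2, bit12=0)
  nb .#.##: next=#  (t=2,i=10, bit11=1)
  nb .#.#.: next=.  (t=9,i=1, bit10=0)
  nb .#..#: next=#  (t=0,i=6, bit9=1)
  nb .#...: next=#  (t=5,i=3, bit8=1)
  nb ..###: next=#  (t=0,i=8, bit7=1)
  nb ..##.: next=#  (t=0,i=1, bit6=1)
  nb ..#.#: next=.  (t=2,i=9, bit5=0)
  nb ..#..: next=#  (t=0,i=5, bit4=1)
  nb ...##: next=#  (t=0,i=0, bit3=1)
  nb ...#.: next=.  (t=8,i=10, bit2=0)
  nb ....#: next=.  (t=0,i=17, bit1=0)
  nb .....: next=.  (t=0,i=14, bit0=0)
  bits 00110111100001011110101111011000 = 931523544

931523544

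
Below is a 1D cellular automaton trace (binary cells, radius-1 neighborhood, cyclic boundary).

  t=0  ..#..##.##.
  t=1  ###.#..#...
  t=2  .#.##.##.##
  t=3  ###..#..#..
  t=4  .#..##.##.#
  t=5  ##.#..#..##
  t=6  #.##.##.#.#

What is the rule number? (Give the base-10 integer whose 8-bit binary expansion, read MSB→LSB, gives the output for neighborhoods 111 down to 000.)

  ###|#  b7=1 t=1,i=1
  ##.|.  b6=0 t=0,i=6
  #.#|#  b5=1 t=0,i=7
  #..|.  b4=0 t=0,i=3
  .##|.  b3=0 t=0,i=5
  .#.|#  b2=1 t=0,i=2
  ..#|#  b1=1 t=0,i=1
  ...|#  b0=1 t=0,i=0
  bits 10100111 = 167

167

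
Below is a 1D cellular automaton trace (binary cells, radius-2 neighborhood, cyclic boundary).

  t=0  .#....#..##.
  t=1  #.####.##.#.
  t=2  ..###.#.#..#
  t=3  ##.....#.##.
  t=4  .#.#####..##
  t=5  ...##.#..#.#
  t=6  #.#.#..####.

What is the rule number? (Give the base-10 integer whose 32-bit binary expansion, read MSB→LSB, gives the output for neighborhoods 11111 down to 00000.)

1217247023

  #####|.  b31=0 t=4,i=5
  ####.|#  b30=1 t=1,i=4
  ###.#|.  b29=0 t=1,i=5
  ###..|.  b28=0 t=4,i=7
  ##.##|#  b27=1 t=1,i=6
  ##.#.|.  b26=0 t=1,i=9
  ##..#|.  b25=0 t=0,i=11
  ##...|.  b24=0 t=3,i=2
  #.###|#  b23=1 t=1,i=2
  #.##.|.  b22=0 t=1,i=7
  #.#.#|.  b21=0 t=1,i=0
  #.#..|.  b20=0 t=2,i=8
  #..##|#  b19=1 t=0,i=8
  #..#.|#  b18=1 t=0,i=0
  #...#|.  b17=0 t=5,i=1
  #....|#  b16=1 t=0,i=3
  .####|#  b15=1 t=1,i=3
  .###.|.  b14=0 t=2,i=3
  .##.#|#  b13=1 t=1,i=8
  .##..|#  b12=1 t=0,i=10
  .#.##|.  b11=0 t=1,i=1
  .#.#.|#  b10=1 t=1,i=11
  .#..#|#  b9=1 t=0,i=7
  .#...|#  b8=1 t=0,i=2
  ..###|.  b7=0 t=2,i=2
  ..##.|.  b6=0 t=0,i=9
  ..#.#|#  b5=1 t=3,i=7
  ..#..|.  b4=0 t=0,i=1
  ...##|#  b3=1 t=5,i=2
  ...#.|#  b2=1 t=0,i=5
  ....#|#  b1=1 t=0,i=4
  .....|#  b0=1 t=3,i=4
  bits 01001000100011011011011100101111 = 1217247023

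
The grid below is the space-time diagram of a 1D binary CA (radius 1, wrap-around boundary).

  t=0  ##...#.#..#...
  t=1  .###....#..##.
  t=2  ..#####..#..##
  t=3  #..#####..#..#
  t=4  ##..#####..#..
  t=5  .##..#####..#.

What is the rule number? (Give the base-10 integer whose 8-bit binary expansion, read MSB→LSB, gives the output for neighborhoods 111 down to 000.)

209

  nb ###: next=#  (t=1,i=2, bit7=1)
  nb ##.: next=#  (t=0,i=1, bit6=1)
  nb #.#: next=.  (t=0,i=6, bit5=0)
  nb #..: next=#  (t=0,i=2, bit4=1)
  nb .##: next=.  (t=0,i=0, bit3=0)
  nb .#.: next=.  (t=0,i=5, bit2=0)
  nb ..#: next=.  (t=0,i=4, bit1=0)
  nb ...: next=#  (t=0,i=3, bit0=1)
  bits 11010001 = 209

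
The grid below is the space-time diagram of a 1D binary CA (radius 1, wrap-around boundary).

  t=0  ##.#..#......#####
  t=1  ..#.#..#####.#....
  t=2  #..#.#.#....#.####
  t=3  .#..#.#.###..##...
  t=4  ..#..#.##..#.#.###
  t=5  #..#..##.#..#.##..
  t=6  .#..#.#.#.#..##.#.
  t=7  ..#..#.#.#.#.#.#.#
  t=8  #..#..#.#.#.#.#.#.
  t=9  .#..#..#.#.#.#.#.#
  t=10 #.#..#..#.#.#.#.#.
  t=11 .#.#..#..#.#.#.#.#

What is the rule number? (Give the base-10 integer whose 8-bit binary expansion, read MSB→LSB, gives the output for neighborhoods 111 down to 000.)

  ### -> .   bit 7 = 0  t=0,i=0
  ##. -> .   bit 6 = 0  t=0,i=1
  #.# -> #   bit 5 = 1  t=0,i=2
  #.. -> #   bit 4 = 1  t=0,i=4
  .## -> #   bit 3 = 1  t=0,i=13
  .#. -> .   bit 2 = 0  t=0,i=3
  ..# -> .   bit 1 = 0  t=0,i=5
  ... -> #   bit 0 = 1  t=0,i=8
  bits 00111001 = 57

57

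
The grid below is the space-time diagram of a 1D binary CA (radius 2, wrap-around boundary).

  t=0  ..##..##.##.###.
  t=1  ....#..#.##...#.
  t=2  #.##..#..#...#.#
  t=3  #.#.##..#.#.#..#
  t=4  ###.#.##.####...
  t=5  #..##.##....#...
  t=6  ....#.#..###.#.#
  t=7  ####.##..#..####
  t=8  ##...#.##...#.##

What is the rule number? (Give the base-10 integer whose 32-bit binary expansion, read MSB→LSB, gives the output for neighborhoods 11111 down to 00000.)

2524259718

  #####|#  b31=1 t=7,i=0
  ####.|.  b30=0 t=4,i=11
  ###.#|.  b29=0 t=4,i=2
  ###..|#  b28=1 t=0,i=14
  ##.##|.  b27=0 t=0,i=8
  ##.#.|#  b26=1 t=3,i=1
  ##..#|#  b25=1 t=0,i=4
  ##...|.  b24=0 t=0,i=15
  #.###|.  b23=0 t=0,i=12
  #.##.|#  b22=1 t=0,i=9
  #.#.#|#  b21=1 t=3,i=2
  #.#..|#  b20=1 t=3,i=12
  #..##|.  b19=0 t=0,i=5
  #..#.|#  b18=1 t=1,i=6
  #...#|.  b17=0 t=0,i=0
  #....|#  b16=1 t=1,i=0
  .####|.  b15=0 t=4,i=10
  .###.|.  b14=0 t=0,i=13
  .##.#|#  b13=1 t=0,i=7
  .##..|.  b12=0 t=0,i=3
  .#.##|.  b11=0 t=1,i=8
  .#.#.|#  b10=1 t=3,i=9
  .#..#|.  b9=0 t=1,i=5
  .#...|#  b8=1 t=1,i=15
  ..###|#  b7=1 t=4,i=0
  ..##.|.  b6=0 t=0,i=2
  ..#.#|.  b5=0 t=1,i=7
  ..#..|.  b4=0 t=1,i=4
  ...##|.  b3=0 t=0,i=1
  ...#.|#  b2=1 t=1,i=3
  ....#|#  b1=1 t=1,i=2
  .....|.  b0=0 t=1,i=1
  bits 10010110011101010010010110000110 = 2524259718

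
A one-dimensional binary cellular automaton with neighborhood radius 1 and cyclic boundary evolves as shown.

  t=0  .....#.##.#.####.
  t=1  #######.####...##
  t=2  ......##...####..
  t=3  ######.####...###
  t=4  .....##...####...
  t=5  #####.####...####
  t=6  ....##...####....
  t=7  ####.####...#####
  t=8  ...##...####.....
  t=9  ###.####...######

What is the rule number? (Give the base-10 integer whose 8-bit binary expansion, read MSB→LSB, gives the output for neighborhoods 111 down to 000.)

119

  ### -> .   bit 7 = 0  t=0,i=13
  ##. -> #   bit 6 = 1  t=0,i=8
  #.# -> #   bit 5 = 1  t=0,i=6
  #.. -> #   bit 4 = 1  t=0,i=16
  .## -> .   bit 3 = 0  t=0,i=7
  .#. -> #   bit 2 = 1  t=0,i=5
  ..# -> #   bit 1 = 1  t=0,i=4
  ... -> #   bit 0 = 1  t=0,i=0
  bits 01110111 = 119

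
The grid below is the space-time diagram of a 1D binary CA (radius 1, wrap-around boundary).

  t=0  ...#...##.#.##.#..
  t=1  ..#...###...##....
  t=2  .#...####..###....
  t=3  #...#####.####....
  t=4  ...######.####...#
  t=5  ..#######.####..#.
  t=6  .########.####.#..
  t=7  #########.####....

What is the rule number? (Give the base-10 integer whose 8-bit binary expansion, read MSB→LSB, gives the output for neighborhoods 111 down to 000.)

202

  [7] ### => #  t=1,i=7
  [6] ##. => #  t=0,i=8
  [5] #.# => .  t=0,i=9
  [4] #.. => .  t=0,i=4
  [3] .## => #  t=0,i=7
  [2] .#. => .  t=0,i=3
  [1] ..# => #  t=0,i=2
  [0] ... => .  t=0,i=0
  bits 11001010 = 202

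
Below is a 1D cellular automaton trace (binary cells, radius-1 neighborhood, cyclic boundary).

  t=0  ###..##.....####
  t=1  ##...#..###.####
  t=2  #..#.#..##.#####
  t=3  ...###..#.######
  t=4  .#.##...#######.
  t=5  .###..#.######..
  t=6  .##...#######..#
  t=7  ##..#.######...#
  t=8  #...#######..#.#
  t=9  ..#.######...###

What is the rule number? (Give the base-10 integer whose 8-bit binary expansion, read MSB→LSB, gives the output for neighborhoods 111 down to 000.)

  [7] ### => #  t=0,i=0
  [6] ##. => .  t=0,i=2
  [5] #.# => #  t=1,i=11
  [4] #.. => .  t=0,i=3
  [3] .## => #  t=0,i=5
  [2] .#. => #  t=1,i=5
  [1] ..# => .  t=0,i=4
  [0] ... => #  t=0,i=8
  bits 10101101 = 173

173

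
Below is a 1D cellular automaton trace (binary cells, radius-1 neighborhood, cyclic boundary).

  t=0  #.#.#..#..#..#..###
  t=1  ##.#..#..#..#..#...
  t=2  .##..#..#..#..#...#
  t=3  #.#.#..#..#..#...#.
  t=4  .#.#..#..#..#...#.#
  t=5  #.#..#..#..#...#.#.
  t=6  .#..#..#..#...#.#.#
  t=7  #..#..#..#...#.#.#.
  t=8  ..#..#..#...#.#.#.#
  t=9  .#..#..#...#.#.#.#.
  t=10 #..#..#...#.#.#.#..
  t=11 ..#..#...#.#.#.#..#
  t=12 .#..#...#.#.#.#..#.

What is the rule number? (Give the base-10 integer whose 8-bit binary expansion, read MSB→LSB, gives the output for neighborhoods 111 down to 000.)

98

  ###|.  b7=0 t=0,i=17
  ##.|#  b6=1 t=0,i=0
  #.#|#  b5=1 t=0,i=1
  #..|.  b4=0 t=0,i=5
  .##|.  b3=0 t=0,i=16
  .#.|.  b2=0 t=0,i=2
  ..#|#  b1=1 t=0,i=6
  ...|.  b0=0 t=1,i=17
  bits 01100010 = 98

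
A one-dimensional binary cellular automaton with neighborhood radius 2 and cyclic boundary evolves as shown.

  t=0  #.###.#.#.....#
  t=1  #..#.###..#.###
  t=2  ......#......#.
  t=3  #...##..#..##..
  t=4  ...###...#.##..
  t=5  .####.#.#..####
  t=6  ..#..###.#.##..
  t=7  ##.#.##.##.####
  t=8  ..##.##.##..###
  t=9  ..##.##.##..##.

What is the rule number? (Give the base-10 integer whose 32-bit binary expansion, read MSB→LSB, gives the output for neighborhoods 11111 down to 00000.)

2237789902

  nb #####: next=#  (t=7,i=13, bit31=1)
  nb ####.: next=.  (t=1,i=14, bit30=0)
  nb ###.#: next=.  (t=0,i=4, bit29=0)
  nb ###..: next=.  (t=1,i=0, bit28=0)
  nb ##.##: next=.  (t=0,i=1, bit27=0)
  nb ##.#.: next=#  (t=0,i=5, bit26=1)
  nb ##..#: next=.  (t=1,i=1, bit25=0)
  nb ##...: next=#  (t=4,i=6, bit24=1)
  nb #.###: next=.  (t=0,i=2, bit23=0)
  nb #.##.: next=#  (t=4,i=11, bit22=1)
  nb #.#.#: next=#  (t=0,i=6, bit21=1)
  nb #.#..: next=.  (t=0,i=8, bit20=0)
  nb #..##: next=.  (t=3,i=10, bit19=0)
  nb #..#.: next=.  (t=1,i=2, bit18=0)
  nb #...#: next=.  (t=3,i=2, bit17=0)
  nb #....: next=#  (t=0,i=10, bit16=1)
  nb .####: next=#  (t=1,i=13, bit15=1)
  nb .###.: next=#  (t=0,i=3, bit14=1)
  nb .##.#: next=#  (t=0,i=0, bit13=1)
  nb .##..: next=#  (t=3,i=5, bit12=1)
  nb .#.##: next=.  (t=1,i=4, bit11=0)
  nb .#.#.: next=#  (t=0,i=7, bit10=1)
  nb .#..#: next=#  (t=3,i=9, bit9=1)
  nb .#...: next=.  (t=0,i=9, bit8=0)
  nb ..###: next=#  (t=4,i=3, bit7=1)
  nb ..##.: next=#  (t=0,i=14, bit6=1)
  nb ..#.#: next=.  (t=1,i=3, bit5=0)
  nb ..#..: next=.  (t=2,i=6, bit4=0)
  nb ...##: next=#  (t=0,i=13, bit3=1)
  nb ...#.: next=#  (t=2,i=5, bit2=1)
  nb ....#: next=#  (t=0,i=12, bit1=1)
  nb .....: next=.  (t=0,i=11, bit0=0)
  bits 10000101011000011111011011001110 = 2237789902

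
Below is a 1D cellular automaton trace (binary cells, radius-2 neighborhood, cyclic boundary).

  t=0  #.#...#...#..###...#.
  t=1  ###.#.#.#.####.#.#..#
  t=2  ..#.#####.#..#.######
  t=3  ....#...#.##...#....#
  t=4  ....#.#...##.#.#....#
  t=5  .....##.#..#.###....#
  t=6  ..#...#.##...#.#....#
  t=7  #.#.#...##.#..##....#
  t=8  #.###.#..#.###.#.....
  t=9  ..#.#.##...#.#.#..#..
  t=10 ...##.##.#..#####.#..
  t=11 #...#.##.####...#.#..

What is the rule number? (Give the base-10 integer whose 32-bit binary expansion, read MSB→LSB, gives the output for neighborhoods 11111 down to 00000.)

821704337

  nb #####: next=.  (t=2,i=6, bit31=0)
  nb ####.: next=.  (t=1,i=1, bit30=0)
  nb ###.#: next=#  (t=1,i=2, bit29=1)
  nb ###..: next=#  (t=0,i=15, bit28=1)
  nb ##.##: next=.  (t=10,i=5, bit27=0)
  nb ##.#.: next=.  (t=1,i=3, bit26=0)
  nb ##..#: next=.  (t=2,i=0, bit25=0)
  nb ##...: next=.  (t=0,i=16, bit24=0)
  nb #.###: next=#  (t=1,i=10, bit23=1)
  nb #.##.: next=#  (t=3,i=10, bit22=1)
  nb #.#.#: next=#  (t=0,i=0, bit21=1)
  nb #.#..: next=#  (t=0,i=2, bit20=1)
  nb #..##: next=#  (t=0,i=12, bit19=1)
  nb #..#.: next=.  (t=2,i=1, bit18=0)
  nb #...#: next=#  (t=0,i=4, bit17=1)
  nb #....: next=.  (t=3,i=1, bit16=0)
  nb .####: next=.  (t=1,i=0, bit15=0)
  nb .###.: next=.  (t=0,i=14, bit14=0)
  nb .##.#: next=#  (t=4,i=11, bit13=1)
  nb .##..: next=#  (t=3,i=11, bit12=1)
  nb .#.##: next=.  (t=1,i=9, bit11=0)
  nb .#.#.: next=#  (t=0,i=1, bit10=1)
  nb .#..#: next=#  (t=0,i=11, bit9=1)
  nb .#...: next=.  (t=0,i=3, bit8=0)
  nb ..###: next=#  (t=0,i=13, bit7=1)
  nb ..##.: next=.  (t=4,i=10, bit6=0)
  nb ..#.#: next=.  (t=0,i=19, bit5=0)
  nb ..#..: next=#  (t=0,i=6, bit4=1)
  nb ...##: next=.  (t=4,i=9, bit3=0)
  nb ...#.: next=.  (t=0,i=5, bit2=0)
  nb ....#: next=.  (t=3,i=2, bit1=0)
  nb .....: next=#  (t=5,i=2, bit0=1)
  bits 00110000111110100011011010010001 = 821704337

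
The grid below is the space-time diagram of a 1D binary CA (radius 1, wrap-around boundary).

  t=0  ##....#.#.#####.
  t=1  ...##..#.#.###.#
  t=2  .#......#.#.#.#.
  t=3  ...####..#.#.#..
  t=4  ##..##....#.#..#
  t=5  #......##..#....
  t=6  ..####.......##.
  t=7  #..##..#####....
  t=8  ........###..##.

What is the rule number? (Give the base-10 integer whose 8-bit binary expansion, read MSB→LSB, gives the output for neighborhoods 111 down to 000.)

  ###|#  b7=1 t=0,i=11
  ##.|.  b6=0 t=0,i=1
  #.#|#  b5=1 t=0,i=7
  #..|.  b4=0 t=0,i=2
  .##|.  b3=0 t=0,i=0
  .#.|.  b2=0 t=0,i=6
  ..#|.  b1=0 t=0,i=5
  ...|#  b0=1 t=0,i=3
  bits 10100001 = 161

161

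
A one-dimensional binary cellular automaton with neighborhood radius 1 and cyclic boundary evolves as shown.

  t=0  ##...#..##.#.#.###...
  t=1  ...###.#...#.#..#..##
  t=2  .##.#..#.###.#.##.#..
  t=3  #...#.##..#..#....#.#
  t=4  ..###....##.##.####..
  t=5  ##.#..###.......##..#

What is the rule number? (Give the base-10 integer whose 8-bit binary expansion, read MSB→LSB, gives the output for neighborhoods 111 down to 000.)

135

  ###|#  b7=1 t=0,i=16
  ##.|.  b6=0 t=0,i=1
  #.#|.  b5=0 t=0,i=10
  #..|.  b4=0 t=0,i=2
  .##|.  b3=0 t=0,i=0
  .#.|#  b2=1 t=0,i=5
  ..#|#  b1=1 t=0,i=4
  ...|#  b0=1 t=0,i=3
  bits 10000111 = 135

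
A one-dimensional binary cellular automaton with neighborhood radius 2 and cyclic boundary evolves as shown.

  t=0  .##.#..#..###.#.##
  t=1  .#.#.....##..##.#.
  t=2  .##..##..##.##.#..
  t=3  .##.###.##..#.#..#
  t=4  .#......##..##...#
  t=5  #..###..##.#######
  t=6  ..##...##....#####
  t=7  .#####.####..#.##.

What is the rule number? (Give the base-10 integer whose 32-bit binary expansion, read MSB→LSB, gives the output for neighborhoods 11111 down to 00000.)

  ##### -> #   bit 31 = 1  t=5,i=13
  ####. -> #   bit 30 = 1  t=5,i=17
  ###.# -> .   bit 29 = 0  t=0,i=12
  ###.. -> .   bit 28 = 0  t=5,i=0
  ##.## -> .   bit 27 = 0  t=0,i=0
  ##.#. -> #   bit 26 = 1  t=0,i=3
  ##..# -> .   bit 25 = 0  t=1,i=11
  ##... -> #   bit 24 = 1  t=4,i=14
  #.### -> .   bit 23 = 0  t=3,i=4
  #.##. -> #   bit 22 = 1  t=0,i=1
  #.#.# -> #   bit 21 = 1  t=0,i=14
  #.#.. -> .   bit 20 = 0  t=0,i=4
  #..## -> #   bit 19 = 1  t=0,i=9
  #..#. -> .   bit 18 = 0  t=0,i=6
  #...# -> #   bit 17 = 1  t=2,i=17
  #.... -> #   bit 16 = 1  t=1,i=5
  .#### -> .   bit 15 = 0  t=5,i=12
  .###. -> .   bit 14 = 0  t=0,i=11
  .##.# -> .   bit 13 = 0  t=0,i=2
  .##.. -> #   bit 12 = 1  t=1,i=10
  .#.## -> .   bit 11 = 0  t=0,i=15
  .#.#. -> #   bit 10 = 1  t=1,i=2
  .#..# -> .   bit 9 = 0  t=0,i=5
  .#... -> .   bit 8 = 0  t=1,i=4
  ..### -> #   bit 7 = 1  t=0,i=10
  ..##. -> #   bit 6 = 1  t=1,i=9
  ..#.# -> #   bit 5 = 1  t=1,i=1
  ..#.. -> .   bit 4 = 0  t=0,i=7
  ...## -> .   bit 3 = 0  t=1,i=8
  ...#. -> #   bit 2 = 1  t=4,i=16
  ....# -> .   bit 1 = 0  t=1,i=7
  ..... -> #   bit 0 = 1  t=1,i=6
  bits 11000101011010110001010011100101 = 3312129253

3312129253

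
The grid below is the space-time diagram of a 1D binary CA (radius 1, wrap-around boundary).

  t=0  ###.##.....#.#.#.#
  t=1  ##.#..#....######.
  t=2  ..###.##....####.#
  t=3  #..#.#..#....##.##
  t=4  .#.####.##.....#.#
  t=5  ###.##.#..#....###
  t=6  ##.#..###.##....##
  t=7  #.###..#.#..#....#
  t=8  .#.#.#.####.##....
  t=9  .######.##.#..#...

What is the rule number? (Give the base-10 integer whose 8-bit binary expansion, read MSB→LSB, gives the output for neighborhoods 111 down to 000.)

  ###|#  b7=1 t=0,i=0
  ##.|.  b6=0 t=0,i=2
  #.#|#  b5=1 t=0,i=3
  #..|#  b4=1 t=0,i=6
  .##|.  b3=0 t=0,i=4
  .#.|#  b2=1 t=0,i=11
  ..#|.  b1=0 t=0,i=10
  ...|.  b0=0 t=0,i=7
  bits 10110100 = 180

180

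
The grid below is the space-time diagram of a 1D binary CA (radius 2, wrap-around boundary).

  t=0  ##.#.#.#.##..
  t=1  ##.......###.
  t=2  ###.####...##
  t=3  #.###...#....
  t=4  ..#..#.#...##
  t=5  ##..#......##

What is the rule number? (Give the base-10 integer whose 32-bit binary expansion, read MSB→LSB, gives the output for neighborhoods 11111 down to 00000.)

2881761351

  nb #####: next=#  (t=2,i=0, bit31=1)
  nb ####.: next=.  (t=2,i=1, bit30=0)
  nb ###.#: next=#  (t=1,i=11, bit29=1)
  nb ###..: next=.  (t=2,i=7, bit28=0)
  nb ##.##: next=#  (t=1,i=12, bit27=1)
  nb ##.#.: next=.  (t=0,i=2, bit26=0)
  nb ##..#: next=#  (t=0,i=11, bit25=1)
  nb ##...: next=#  (t=1,i=2, bit24=1)
  nb #.###: next=#  (t=2,i=4, bit23=1)
  nb #.##.: next=#  (t=0,i=9, bit22=1)
  nb #.#.#: next=.  (t=0,i=3, bit21=0)
  nb #.#..: next=.  (t=4,i=7, bit20=0)
  nb #..##: next=.  (t=0,i=12, bit19=0)
  nb #..#.: next=#  (t=4,i=1, bit18=1)
  nb #...#: next=.  (t=2,i=9, bit17=0)
  nb #....: next=.  (t=1,i=3, bit16=0)
  nb .####: next=.  (t=2,i=5, bit15=0)
  nb .###.: next=.  (t=1,i=10, bit14=0)
  nb .##.#: next=#  (t=0,i=1, bit13=1)
  nb .##..: next=#  (t=0,i=10, bit12=1)
  nb .#.##: next=.  (t=0,i=8, bit11=0)
  nb .#.#.: next=.  (t=0,i=4, bit10=0)
  nb .#..#: next=.  (t=4,i=3, bit9=0)
  nb .#...: next=.  (t=3,i=9, bit8=0)
  nb ..###: next=.  (t=1,i=9, bit7=0)
  nb ..##.: next=#  (t=0,i=0, bit6=1)
  nb ..#.#: next=.  (t=3,i=0, bit5=0)
  nb ..#..: next=.  (t=3,i=8, bit4=0)
  nb ...##: next=.  (t=1,i=8, bit3=0)
  nb ...#.: next=#  (t=3,i=7, bit2=1)
  nb ....#: next=#  (t=1,i=7, bit1=1)
  nb .....: next=#  (t=1,i=4, bit0=1)
  bits 10101011110001000011000001000111 = 2881761351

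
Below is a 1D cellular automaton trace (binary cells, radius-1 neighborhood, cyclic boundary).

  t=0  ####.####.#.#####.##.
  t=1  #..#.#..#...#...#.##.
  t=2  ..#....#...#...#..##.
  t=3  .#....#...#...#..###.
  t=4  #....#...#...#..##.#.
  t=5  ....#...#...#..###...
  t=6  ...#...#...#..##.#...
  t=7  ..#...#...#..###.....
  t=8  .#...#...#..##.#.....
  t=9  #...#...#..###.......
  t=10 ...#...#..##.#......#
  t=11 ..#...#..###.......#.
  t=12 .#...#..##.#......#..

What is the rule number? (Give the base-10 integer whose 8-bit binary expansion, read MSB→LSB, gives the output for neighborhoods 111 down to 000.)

74

  ### -> .   bit 7 = 0  t=0,i=1
  ##. -> #   bit 6 = 1  t=0,i=3
  #.# -> .   bit 5 = 0  t=0,i=4
  #.. -> .   bit 4 = 0  t=1,i=1
  .## -> #   bit 3 = 1  t=0,i=0
  .#. -> .   bit 2 = 0  t=0,i=10
  ..# -> #   bit 1 = 1  t=1,i=2
  ... -> .   bit 0 = 0  t=1,i=10
  bits 01001010 = 74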